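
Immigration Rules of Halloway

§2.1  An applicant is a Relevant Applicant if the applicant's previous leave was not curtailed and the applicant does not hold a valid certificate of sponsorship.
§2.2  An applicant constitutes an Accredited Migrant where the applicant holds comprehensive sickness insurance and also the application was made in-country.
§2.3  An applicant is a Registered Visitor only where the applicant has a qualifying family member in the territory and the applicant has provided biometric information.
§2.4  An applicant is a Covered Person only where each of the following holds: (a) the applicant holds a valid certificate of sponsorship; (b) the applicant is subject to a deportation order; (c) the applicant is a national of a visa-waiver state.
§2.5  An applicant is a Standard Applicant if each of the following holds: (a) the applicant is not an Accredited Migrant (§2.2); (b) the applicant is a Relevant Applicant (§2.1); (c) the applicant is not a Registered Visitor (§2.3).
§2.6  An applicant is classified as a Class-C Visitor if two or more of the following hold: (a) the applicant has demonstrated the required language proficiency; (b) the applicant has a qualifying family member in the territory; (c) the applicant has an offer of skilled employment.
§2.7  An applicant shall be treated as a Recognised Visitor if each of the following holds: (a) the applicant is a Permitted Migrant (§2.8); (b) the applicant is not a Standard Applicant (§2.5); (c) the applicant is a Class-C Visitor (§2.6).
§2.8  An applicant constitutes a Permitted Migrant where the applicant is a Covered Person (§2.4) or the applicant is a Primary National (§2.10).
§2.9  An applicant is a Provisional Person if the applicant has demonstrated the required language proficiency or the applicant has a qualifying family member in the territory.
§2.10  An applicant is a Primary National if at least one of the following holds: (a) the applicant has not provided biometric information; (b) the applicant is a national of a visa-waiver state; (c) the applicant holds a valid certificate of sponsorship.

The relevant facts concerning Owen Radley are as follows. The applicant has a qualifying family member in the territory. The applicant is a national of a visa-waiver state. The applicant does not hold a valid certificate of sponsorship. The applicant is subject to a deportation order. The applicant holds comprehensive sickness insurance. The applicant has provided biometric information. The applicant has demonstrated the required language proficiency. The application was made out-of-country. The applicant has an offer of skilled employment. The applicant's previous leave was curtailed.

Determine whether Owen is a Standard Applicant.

Under §2.2: the applicant holds comprehensive sickness insurance? yes; and the application was made in-country? no. So the applicant is not an Accredited Migrant.
Under §2.1: the applicant's previous leave was not curtailed? no; and the applicant does not hold a valid certificate of sponsorship? yes. So the applicant is not a Relevant Applicant.
Under §2.3: the applicant has a qualifying family member in the territory? yes; and the applicant has provided biometric information? yes. So the applicant is a Registered Visitor.
Under §2.5: not an Accredited Migrant (§2.2)? yes; and Relevant Applicant (§2.1)? no; and not a Registered Visitor (§2.3)? no. So the applicant is not a Standard Applicant.

No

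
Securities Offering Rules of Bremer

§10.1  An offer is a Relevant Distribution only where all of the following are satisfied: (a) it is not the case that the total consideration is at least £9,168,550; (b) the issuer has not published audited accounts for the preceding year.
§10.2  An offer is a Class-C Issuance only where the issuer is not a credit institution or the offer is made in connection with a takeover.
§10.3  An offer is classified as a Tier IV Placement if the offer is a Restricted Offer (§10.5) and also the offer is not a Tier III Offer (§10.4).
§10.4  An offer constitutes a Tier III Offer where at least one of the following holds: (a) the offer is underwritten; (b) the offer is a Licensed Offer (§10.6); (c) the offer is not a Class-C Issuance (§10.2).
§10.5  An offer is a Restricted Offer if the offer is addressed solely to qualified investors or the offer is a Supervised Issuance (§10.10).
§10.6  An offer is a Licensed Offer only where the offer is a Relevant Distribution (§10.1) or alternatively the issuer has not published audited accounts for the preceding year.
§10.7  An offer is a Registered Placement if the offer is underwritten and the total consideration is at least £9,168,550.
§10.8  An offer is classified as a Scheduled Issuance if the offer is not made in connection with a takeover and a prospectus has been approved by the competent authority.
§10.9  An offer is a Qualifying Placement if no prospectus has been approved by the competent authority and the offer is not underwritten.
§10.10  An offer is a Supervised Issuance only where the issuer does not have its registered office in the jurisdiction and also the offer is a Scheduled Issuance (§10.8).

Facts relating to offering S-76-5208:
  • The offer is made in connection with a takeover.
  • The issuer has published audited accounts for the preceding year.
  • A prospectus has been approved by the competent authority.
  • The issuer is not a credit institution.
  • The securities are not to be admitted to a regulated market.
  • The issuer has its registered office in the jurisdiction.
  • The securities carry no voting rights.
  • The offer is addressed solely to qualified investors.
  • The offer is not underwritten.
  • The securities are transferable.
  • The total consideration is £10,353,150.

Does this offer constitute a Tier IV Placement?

§10.8 — Scheduled Issuance: [the offer is not made in connection with a takeover? no] AND [a prospectus has been approved by the competent authority? yes] → not satisfied.
§10.10 — Supervised Issuance: [the issuer does not have its registered office in the jurisdiction? no] AND [Scheduled Issuance (§10.8)? no] → not satisfied.
§10.5 — Restricted Offer: [the offer is addressed solely to qualified investors? yes] OR [Supervised Issuance (§10.10)? no] → satisfied.
§10.1 — Relevant Distribution: [total consideration: £10,353,150 ≥ £9,168,550? yes, so negated condition no] AND [the issuer has not published audited accounts for the preceding year? no] → not satisfied.
§10.6 — Licensed Offer: [Relevant Distribution (§10.1)? no] OR [the issuer has not published audited accounts for the preceding year? no] → not satisfied.
§10.2 — Class-C Issuance: [the issuer is not a credit institution? yes] OR [the offer is made in connection with a takeover? yes] → satisfied.
§10.4 — Tier III Offer: [the offer is underwritten? no] OR [Licensed Offer (§10.6)? no] OR [not a Class-C Issuance (§10.2)? no] → not satisfied.
§10.3 — Tier IV Placement: [Restricted Offer (§10.5)? yes] AND [not a Tier III Offer (§10.4)? yes] → satisfied.

Yes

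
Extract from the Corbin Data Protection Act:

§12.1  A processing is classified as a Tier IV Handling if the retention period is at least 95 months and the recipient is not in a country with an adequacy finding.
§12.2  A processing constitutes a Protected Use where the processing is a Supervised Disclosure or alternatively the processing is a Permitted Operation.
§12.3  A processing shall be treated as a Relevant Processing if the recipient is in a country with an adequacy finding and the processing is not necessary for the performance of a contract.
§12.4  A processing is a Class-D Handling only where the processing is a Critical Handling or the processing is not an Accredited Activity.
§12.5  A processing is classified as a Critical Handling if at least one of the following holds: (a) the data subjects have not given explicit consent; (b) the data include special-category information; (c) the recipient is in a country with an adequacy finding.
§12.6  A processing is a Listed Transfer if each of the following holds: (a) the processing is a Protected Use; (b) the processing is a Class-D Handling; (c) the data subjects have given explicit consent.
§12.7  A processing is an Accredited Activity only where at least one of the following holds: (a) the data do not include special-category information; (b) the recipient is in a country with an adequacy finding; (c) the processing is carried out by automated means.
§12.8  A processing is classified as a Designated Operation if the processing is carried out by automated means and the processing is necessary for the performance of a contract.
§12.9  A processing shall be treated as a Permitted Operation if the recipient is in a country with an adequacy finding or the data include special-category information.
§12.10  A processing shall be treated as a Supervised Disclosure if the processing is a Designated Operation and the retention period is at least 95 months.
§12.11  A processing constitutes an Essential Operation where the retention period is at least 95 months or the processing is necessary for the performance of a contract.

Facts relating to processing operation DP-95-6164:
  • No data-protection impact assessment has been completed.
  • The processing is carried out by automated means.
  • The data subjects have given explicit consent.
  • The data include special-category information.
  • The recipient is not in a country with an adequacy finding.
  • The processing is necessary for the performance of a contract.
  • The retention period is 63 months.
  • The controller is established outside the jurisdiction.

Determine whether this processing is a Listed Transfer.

Yes

Under §12.8: the processing is carried out by automated means? yes; and the processing is necessary for the performance of a contract? yes. So the processing is a Designated Operation.
Under §12.10: Designated Operation (§12.8)? yes; and retention period: 63 months ≥ 95 months? no. So the processing is not a Supervised Disclosure.
Under §12.9: the recipient is in a country with an adequacy finding? no; or the data include special-category information? yes. So the processing is a Permitted Operation.
Under §12.2: Supervised Disclosure (§12.10)? no; or Permitted Operation (§12.9)? yes. So the processing is a Protected Use.
Under §12.5: the data subjects have not given explicit consent? no; or the data include special-category information? yes; or the recipient is in a country with an adequacy finding? no. So the processing is a Critical Handling.
Under §12.7: the data do not include special-category information? no; or the recipient is in a country with an adequacy finding? no; or the processing is carried out by automated means? yes. So the processing is an Accredited Activity.
Under §12.4: Critical Handling (§12.5)? yes; or not an Accredited Activity (§12.7)? no. So the processing is a Class-D Handling.
Under §12.6: Protected Use (§12.2)? yes; and Class-D Handling (§12.4)? yes; and the data subjects have given explicit consent? yes. So the processing is a Listed Transfer.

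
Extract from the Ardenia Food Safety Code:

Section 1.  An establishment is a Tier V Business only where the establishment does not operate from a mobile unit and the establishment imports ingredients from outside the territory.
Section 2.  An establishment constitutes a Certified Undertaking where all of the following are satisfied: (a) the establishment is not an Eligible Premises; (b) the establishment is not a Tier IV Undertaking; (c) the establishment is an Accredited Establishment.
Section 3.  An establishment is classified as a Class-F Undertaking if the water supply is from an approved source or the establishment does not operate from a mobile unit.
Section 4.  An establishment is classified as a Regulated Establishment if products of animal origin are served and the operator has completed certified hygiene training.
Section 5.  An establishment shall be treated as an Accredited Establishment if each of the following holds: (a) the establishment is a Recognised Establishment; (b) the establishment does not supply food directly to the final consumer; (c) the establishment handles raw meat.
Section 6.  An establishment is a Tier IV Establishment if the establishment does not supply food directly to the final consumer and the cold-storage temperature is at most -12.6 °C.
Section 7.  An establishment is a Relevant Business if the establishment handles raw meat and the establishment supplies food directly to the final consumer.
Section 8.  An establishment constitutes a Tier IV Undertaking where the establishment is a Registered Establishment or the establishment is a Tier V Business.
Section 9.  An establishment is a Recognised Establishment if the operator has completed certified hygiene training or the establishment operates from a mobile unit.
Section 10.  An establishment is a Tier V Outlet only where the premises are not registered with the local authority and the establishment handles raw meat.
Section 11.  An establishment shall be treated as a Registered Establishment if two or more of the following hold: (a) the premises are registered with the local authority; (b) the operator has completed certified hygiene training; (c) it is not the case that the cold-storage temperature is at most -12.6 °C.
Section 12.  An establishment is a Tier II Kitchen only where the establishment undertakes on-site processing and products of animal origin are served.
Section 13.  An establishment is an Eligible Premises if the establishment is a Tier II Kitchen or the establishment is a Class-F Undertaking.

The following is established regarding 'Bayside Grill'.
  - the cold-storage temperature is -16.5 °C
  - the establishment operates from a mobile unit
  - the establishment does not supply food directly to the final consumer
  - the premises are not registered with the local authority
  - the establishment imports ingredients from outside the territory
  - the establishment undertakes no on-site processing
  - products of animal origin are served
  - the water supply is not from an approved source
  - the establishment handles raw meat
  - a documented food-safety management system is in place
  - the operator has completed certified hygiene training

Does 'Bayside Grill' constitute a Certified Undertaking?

Yes

section 12 — Tier II Kitchen: [the establishment undertakes on-site processing? no] AND [products of animal origin are served? yes] → not satisfied.
section 3 — Class-F Undertaking: [the water supply is from an approved source? no] OR [the establishment does not operate from a mobile unit? no] → not satisfied.
section 13 — Eligible Premises: [Tier II Kitchen (section 12)? no] OR [Class-F Undertaking (section 3)? no] → not satisfied.
section 11 — Registered Establishment: the premises are registered with the local authority? no; the operator has completed certified hygiene training? yes; cold-storage temperature: -16.5 °C ≤ -12.6 °C? yes, so negated condition no — 1 of 3 hold (need ≥2) → not satisfied.
section 1 — Tier V Business: [the establishment does not operate from a mobile unit? no] AND [the establishment imports ingredients from outside the territory? yes] → not satisfied.
section 8 — Tier IV Undertaking: [Registered Establishment (section 11)? no] OR [Tier V Business (section 1)? no] → not satisfied.
section 9 — Recognised Establishment: [the operator has completed certified hygiene training? yes] OR [the establishment operates from a mobile unit? yes] → satisfied.
section 5 — Accredited Establishment: [Recognised Establishment (section 9)? yes] AND [the establishment does not supply food directly to the final consumer? yes] AND [the establishment handles raw meat? yes] → satisfied.
section 2 — Certified Undertaking: [not an Eligible Premises (section 13)? yes] AND [not a Tier IV Undertaking (section 8)? yes] AND [Accredited Establishment (section 5)? yes] → satisfied.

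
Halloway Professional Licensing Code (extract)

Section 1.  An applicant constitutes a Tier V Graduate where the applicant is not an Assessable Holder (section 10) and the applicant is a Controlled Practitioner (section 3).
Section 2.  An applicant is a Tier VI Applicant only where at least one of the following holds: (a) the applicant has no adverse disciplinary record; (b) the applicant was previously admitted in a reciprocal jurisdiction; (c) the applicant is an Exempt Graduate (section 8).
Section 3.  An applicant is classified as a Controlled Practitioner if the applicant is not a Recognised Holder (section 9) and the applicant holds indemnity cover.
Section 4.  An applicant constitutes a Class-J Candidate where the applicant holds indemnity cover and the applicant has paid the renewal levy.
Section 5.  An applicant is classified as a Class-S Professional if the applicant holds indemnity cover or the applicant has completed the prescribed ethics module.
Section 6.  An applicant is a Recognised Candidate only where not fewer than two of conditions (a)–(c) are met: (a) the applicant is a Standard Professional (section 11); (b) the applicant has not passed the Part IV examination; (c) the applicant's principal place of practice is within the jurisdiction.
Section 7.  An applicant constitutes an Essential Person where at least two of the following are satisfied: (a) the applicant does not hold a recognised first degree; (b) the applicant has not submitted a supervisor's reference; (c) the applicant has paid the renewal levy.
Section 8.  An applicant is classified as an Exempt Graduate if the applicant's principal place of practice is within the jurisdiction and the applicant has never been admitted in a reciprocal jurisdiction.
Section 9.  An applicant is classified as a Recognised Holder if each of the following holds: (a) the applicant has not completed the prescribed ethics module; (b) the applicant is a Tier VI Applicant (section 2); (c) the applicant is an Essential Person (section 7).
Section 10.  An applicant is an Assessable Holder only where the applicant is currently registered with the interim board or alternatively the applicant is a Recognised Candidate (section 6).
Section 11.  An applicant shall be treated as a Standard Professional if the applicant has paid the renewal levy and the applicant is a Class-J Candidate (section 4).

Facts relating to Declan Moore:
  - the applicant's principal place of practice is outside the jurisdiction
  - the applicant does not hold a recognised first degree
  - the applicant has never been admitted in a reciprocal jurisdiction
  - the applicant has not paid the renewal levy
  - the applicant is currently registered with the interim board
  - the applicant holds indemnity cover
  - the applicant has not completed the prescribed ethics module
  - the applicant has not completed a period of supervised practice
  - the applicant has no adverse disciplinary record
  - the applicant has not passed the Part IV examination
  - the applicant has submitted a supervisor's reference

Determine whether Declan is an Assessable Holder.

Yes

section 4 — Class-J Candidate: [the applicant holds indemnity cover? yes] AND [the applicant has paid the renewal levy? no] → not satisfied.
section 11 — Standard Professional: [the applicant has paid the renewal levy? no] AND [Class-J Candidate (section 4)? no] → not satisfied.
section 6 — Recognised Candidate: Standard Professional (section 11)? no; the applicant has not passed the Part IV examination? yes; the applicant's principal place of practice is within the jurisdiction? no — 1 of 3 hold (need ≥2) → not satisfied.
section 10 — Assessable Holder: [the applicant is currently registered with the interim board? yes] OR [Recognised Candidate (section 6)? no] → satisfied.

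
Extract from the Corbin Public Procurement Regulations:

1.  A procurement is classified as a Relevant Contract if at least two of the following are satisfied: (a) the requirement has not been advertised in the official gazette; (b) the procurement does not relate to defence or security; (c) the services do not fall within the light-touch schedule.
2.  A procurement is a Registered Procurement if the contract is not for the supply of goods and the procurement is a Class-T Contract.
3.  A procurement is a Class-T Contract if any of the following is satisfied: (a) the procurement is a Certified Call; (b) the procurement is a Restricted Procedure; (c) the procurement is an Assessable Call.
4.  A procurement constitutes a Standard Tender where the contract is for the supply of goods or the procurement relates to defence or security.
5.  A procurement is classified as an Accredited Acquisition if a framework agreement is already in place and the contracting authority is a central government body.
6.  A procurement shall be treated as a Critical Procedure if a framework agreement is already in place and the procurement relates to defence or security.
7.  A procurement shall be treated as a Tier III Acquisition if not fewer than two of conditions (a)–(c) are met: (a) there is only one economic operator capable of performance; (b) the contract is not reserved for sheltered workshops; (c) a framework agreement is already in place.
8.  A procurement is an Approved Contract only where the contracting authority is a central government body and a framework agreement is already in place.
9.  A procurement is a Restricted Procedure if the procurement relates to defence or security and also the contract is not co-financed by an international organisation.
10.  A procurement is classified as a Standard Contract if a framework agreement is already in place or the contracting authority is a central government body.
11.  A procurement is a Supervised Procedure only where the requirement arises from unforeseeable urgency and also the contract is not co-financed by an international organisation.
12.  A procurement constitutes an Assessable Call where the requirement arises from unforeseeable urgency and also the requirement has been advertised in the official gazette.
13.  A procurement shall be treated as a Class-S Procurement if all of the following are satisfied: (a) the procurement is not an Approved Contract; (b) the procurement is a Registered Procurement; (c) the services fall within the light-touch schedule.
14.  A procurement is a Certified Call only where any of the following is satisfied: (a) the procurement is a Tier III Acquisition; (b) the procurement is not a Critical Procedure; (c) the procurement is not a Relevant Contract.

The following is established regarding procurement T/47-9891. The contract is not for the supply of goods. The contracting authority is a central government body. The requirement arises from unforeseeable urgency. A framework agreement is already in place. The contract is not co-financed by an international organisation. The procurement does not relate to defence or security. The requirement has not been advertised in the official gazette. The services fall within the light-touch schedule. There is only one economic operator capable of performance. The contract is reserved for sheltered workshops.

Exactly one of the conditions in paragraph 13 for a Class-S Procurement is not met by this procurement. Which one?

paragraph 8 — Approved Contract: [the contracting authority is a central government body? yes] AND [a framework agreement is already in place? yes] → satisfied.
paragraph 7 — Tier III Acquisition: there is only one economic operator capable of performance? yes; the contract is not reserved for sheltered workshops? no; a framework agreement is already in place? yes — 2 of 3 hold (need ≥2) → satisfied.
paragraph 6 — Critical Procedure: [a framework agreement is already in place? yes] AND [the procurement relates to defence or security? no] → not satisfied.
paragraph 1 — Relevant Contract: the requirement has not been advertised in the official gazette? yes; the procurement does not relate to defence or security? yes; the services do not fall within the light-touch schedule? no — 2 of 3 hold (need ≥2) → satisfied.
paragraph 14 — Certified Call: [Tier III Acquisition (paragraph 7)? yes] OR [not a Critical Procedure (paragraph 6)? yes] OR [not a Relevant Contract (paragraph 1)? no] → satisfied.
paragraph 9 — Restricted Procedure: [the procurement relates to defence or security? no] AND [the contract is not co-financed by an international organisation? yes] → not satisfied.
paragraph 12 — Assessable Call: [the requirement arises from unforeseeable urgency? yes] AND [the requirement has been advertised in the official gazette? no] → not satisfied.
paragraph 3 — Class-T Contract: [Certified Call (paragraph 14)? yes] OR [Restricted Procedure (paragraph 9)? no] OR [Assessable Call (paragraph 12)? no] → satisfied.
paragraph 2 — Registered Procurement: [the contract is not for the supply of goods? yes] AND [Class-T Contract (paragraph 3)? yes] → satisfied.
paragraph 13 — Class-S Procurement: [not an Approved Contract (paragraph 8)? no] AND [Registered Procurement (paragraph 2)? yes] AND [the services fall within the light-touch schedule? yes] → not satisfied.

Approved Contract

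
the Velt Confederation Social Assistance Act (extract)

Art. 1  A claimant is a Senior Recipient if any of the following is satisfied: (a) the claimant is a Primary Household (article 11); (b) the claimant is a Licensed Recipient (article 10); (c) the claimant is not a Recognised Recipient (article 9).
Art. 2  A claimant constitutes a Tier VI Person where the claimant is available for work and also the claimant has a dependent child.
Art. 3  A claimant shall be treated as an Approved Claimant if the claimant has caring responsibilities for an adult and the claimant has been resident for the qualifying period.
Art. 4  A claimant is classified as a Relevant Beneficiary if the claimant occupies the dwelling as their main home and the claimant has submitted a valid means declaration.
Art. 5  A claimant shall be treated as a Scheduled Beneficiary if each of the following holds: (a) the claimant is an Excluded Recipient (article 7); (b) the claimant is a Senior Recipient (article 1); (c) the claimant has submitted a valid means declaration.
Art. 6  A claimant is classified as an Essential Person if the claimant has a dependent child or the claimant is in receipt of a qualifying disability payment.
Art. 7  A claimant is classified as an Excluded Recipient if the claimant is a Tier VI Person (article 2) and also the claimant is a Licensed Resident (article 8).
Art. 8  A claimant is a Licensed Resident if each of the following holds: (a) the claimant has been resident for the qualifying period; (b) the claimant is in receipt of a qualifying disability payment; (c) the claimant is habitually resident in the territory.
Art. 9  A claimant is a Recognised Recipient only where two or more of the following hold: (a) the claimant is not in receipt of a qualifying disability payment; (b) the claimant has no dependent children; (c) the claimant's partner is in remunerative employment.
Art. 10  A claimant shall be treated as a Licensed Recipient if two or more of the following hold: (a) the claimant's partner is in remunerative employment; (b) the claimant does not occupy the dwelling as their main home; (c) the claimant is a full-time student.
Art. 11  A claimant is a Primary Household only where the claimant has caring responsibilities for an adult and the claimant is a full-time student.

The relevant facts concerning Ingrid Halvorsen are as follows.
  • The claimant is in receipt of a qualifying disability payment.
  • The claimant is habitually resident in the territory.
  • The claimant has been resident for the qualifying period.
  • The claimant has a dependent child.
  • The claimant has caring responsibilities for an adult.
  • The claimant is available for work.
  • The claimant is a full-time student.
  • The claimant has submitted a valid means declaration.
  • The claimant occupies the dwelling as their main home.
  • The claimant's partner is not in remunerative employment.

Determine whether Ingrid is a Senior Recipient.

Yes

article 11 — Primary Household: [the claimant has caring responsibilities for an adult? yes] AND [the claimant is a full-time student? yes] → satisfied.
article 10 — Licensed Recipient: the claimant's partner is in remunerative employment? no; the claimant does not occupy the dwelling as their main home? no; the claimant is a full-time student? yes — 1 of 3 hold (need ≥2) → not satisfied.
article 9 — Recognised Recipient: the claimant is not in receipt of a qualifying disability payment? no; the claimant has no dependent children? no; the claimant's partner is in remunerative employment? no — 0 of 3 hold (need ≥2) → not satisfied.
article 1 — Senior Recipient: [Primary Household (article 11)? yes] OR [Licensed Recipient (article 10)? no] OR [not a Recognised Recipient (article 9)? yes] → satisfied.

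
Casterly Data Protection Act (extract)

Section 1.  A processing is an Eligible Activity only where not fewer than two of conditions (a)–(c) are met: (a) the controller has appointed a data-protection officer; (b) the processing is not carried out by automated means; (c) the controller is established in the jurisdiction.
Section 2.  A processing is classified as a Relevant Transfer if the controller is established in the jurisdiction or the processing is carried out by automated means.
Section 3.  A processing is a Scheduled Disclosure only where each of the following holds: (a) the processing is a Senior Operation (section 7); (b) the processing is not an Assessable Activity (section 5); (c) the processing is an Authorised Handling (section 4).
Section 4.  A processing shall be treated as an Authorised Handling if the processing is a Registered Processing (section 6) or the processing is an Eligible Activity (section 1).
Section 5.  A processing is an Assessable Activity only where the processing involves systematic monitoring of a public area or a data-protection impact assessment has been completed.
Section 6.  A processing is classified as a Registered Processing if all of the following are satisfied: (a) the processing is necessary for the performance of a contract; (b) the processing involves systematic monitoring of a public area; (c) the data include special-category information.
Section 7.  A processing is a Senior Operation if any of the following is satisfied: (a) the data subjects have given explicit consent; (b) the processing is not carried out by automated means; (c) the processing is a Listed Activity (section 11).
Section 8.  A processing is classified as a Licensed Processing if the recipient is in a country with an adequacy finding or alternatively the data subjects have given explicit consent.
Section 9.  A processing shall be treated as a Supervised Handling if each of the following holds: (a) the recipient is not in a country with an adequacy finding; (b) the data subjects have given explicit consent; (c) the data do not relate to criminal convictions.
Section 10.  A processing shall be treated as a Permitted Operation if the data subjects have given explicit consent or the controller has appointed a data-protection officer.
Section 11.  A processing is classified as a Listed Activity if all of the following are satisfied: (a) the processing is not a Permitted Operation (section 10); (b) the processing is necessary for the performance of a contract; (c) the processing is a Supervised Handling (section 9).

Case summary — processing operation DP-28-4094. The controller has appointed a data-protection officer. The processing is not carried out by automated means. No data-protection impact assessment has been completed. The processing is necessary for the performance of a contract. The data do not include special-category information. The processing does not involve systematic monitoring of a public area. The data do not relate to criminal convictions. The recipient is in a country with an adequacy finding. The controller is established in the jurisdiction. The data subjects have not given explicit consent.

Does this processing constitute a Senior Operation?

Yes

section 10 — Permitted Operation: [the data subjects have given explicit consent? no] OR [the controller has appointed a data-protection officer? yes] → satisfied.
section 9 — Supervised Handling: [the recipient is not in a country with an adequacy finding? no] AND [the data subjects have given explicit consent? no] AND [the data do not relate to criminal convictions? yes] → not satisfied.
section 11 — Listed Activity: [not a Permitted Operation (section 10)? no] AND [the processing is necessary for the performance of a contract? yes] AND [Supervised Handling (section 9)? no] → not satisfied.
section 7 — Senior Operation: [the data subjects have given explicit consent? no] OR [the processing is not carried out by automated means? yes] OR [Listed Activity (section 11)? no] → satisfied.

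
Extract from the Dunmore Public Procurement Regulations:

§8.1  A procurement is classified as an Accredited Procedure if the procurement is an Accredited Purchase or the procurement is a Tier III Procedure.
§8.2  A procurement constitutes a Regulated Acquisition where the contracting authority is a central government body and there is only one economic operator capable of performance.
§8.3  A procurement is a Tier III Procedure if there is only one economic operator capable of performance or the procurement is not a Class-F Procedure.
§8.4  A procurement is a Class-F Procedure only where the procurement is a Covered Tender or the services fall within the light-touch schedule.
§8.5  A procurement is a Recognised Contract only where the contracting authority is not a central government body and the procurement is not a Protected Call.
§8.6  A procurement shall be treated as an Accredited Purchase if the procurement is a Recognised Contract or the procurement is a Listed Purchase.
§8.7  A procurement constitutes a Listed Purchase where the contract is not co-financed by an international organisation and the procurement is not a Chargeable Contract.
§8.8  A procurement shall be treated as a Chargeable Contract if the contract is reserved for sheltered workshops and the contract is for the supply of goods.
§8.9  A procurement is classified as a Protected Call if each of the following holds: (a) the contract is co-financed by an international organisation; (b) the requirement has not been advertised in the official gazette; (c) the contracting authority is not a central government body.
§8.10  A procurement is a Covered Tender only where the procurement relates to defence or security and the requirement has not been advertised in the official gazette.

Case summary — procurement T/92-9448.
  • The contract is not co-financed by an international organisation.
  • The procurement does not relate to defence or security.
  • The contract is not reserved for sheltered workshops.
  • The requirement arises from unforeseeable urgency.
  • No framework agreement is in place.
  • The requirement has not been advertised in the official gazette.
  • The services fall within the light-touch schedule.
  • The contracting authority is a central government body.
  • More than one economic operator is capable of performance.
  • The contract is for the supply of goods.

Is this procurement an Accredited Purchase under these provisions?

Under §8.9: the contract is co-financed by an international organisation? no; and the requirement has not been advertised in the official gazette? yes; and the contracting authority is not a central government body? no. So the procurement is not a Protected Call.
Under §8.5: the contracting authority is not a central government body? no; and not a Protected Call (§8.9)? yes. So the procurement is not a Recognised Contract.
Under §8.8: the contract is reserved for sheltered workshops? no; and the contract is for the supply of goods? yes. So the procurement is not a Chargeable Contract.
Under §8.7: the contract is not co-financed by an international organisation? yes; and not a Chargeable Contract (§8.8)? yes. So the procurement is a Listed Purchase.
Under §8.6: Recognised Contract (§8.5)? no; or Listed Purchase (§8.7)? yes. So the procurement is an Accredited Purchase.

Yes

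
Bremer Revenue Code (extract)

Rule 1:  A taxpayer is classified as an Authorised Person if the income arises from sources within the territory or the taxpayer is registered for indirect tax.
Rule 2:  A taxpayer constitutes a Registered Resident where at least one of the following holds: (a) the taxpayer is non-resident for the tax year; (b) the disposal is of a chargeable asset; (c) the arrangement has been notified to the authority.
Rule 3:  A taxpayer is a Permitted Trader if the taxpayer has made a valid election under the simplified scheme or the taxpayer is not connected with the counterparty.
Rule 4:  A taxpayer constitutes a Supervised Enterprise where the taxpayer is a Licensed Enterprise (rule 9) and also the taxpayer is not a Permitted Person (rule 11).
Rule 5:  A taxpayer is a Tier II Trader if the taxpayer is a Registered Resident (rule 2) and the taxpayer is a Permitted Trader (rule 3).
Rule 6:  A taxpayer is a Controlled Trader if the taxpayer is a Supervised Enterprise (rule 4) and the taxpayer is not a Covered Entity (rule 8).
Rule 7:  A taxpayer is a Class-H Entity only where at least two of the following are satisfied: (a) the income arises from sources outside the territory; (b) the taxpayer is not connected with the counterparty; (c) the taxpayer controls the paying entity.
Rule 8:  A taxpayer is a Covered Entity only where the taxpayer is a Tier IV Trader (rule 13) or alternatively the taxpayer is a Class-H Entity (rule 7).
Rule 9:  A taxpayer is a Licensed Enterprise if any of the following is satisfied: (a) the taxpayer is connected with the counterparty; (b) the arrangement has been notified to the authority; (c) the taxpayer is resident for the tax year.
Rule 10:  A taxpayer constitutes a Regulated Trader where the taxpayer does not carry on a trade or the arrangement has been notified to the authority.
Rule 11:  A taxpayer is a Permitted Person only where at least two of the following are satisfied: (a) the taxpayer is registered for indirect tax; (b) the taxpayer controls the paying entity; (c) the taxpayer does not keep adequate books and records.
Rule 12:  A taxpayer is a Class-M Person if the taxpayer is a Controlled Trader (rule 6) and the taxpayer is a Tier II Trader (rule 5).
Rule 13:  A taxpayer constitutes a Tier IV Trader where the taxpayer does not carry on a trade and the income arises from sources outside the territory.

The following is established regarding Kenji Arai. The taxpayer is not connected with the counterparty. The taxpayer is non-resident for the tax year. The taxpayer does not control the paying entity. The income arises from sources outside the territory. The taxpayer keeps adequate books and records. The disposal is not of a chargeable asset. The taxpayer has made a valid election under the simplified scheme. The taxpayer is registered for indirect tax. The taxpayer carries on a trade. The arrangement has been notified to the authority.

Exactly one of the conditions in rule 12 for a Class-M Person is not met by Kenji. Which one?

Controlled Trader

rule 9 — Licensed Enterprise: [the taxpayer is connected with the counterparty? no] OR [the arrangement has been notified to the authority? yes] OR [the taxpayer is resident for the tax year? no] → satisfied.
rule 11 — Permitted Person: the taxpayer is registered for indirect tax? yes; the taxpayer controls the paying entity? no; the taxpayer does not keep adequate books and records? no — 1 of 3 hold (need ≥2) → not satisfied.
rule 4 — Supervised Enterprise: [Licensed Enterprise (rule 9)? yes] AND [not a Permitted Person (rule 11)? yes] → satisfied.
rule 13 — Tier IV Trader: [the taxpayer does not carry on a trade? no] AND [the income arises from sources outside the territory? yes] → not satisfied.
rule 7 — Class-H Entity: the income arises from sources outside the territory? yes; the taxpayer is not connected with the counterparty? yes; the taxpayer controls the paying entity? no — 2 of 3 hold (need ≥2) → satisfied.
rule 8 — Covered Entity: [Tier IV Trader (rule 13)? no] OR [Class-H Entity (rule 7)? yes] → satisfied.
rule 6 — Controlled Trader: [Supervised Enterprise (rule 4)? yes] AND [not a Covered Entity (rule 8)? no] → not satisfied.
rule 2 — Registered Resident: [the taxpayer is non-resident for the tax year? yes] OR [the disposal is of a chargeable asset? no] OR [the arrangement has been notified to the authority? yes] → satisfied.
rule 3 — Permitted Trader: [the taxpayer has made a valid election under the simplified scheme? yes] OR [the taxpayer is not connected with the counterparty? yes] → satisfied.
rule 5 — Tier II Trader: [Registered Resident (rule 2)? yes] AND [Permitted Trader (rule 3)? yes] → satisfied.
rule 12 — Class-M Person: [Controlled Trader (rule 6)? no] AND [Tier II Trader (rule 5)? yes] → not satisfied.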